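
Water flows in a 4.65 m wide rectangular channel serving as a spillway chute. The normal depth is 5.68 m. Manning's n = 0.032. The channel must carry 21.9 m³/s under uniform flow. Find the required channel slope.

S = 0.000361

Flow area A = b·y = 4.65 × 5.68 = 26.41 m². Wetted perimeter P = b + 2y = 4.65 + 2×5.68 = 16.01 m.
Hydraulic radius R = A/P = 26.41/16.01 = 1.65 m.
From Manning's equation, S = [nQ / (1 A R^(2/3))]² = [0.032 × 21.9 / (1 × 26.41 × 1.65^(2/3))]² = 0.000361.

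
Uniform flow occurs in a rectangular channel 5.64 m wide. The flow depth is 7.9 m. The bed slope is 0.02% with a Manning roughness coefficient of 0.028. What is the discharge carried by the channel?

Q = 36.6 m³/s

Flow area A = b·y = 5.64 × 7.9 = 44.56 m². Wetted perimeter P = b + 2y = 5.64 + 2×7.9 = 21.44 m.
Hydraulic radius R = A/P = 44.56/21.44 = 2.078 m.
Manning's equation: Q = (1/n) A R^(2/3) S^(1/2) = (1/0.028) × 44.56 × 2.078^(2/3) × 0.0002^(1/2) = 36.6 m³/s.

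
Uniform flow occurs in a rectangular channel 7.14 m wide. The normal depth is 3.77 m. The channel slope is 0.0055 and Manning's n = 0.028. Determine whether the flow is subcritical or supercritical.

Flow area A = b·y = 7.14 × 3.77 = 26.92 m². Wetted perimeter P = b + 2y = 7.14 + 2×3.77 = 14.68 m.
Hydraulic radius R = A/P = 26.92/14.68 = 1.834 m.
V = (1/n) R^(2/3) √S = (1/0.028) × 1.834^(2/3) × √0.0055 = 3.968 m/s. Hydraulic depth D_h = A/T = 26.92/7.14 = 3.77 m.
Froude number Fr = V/√(g·D_h) = 3.968/√(9.81×3.77) = 0.652, which is less than 1, so the flow is subcritical.

subcritical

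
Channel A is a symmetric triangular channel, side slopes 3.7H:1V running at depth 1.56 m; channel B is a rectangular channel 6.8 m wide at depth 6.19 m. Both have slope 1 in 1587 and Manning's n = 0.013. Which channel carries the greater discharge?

channel B

Channel A: For a triangular section with side slope z = 3.7: A = zy² = 3.7×1.56² = 9.004 m²; P = 2y√(1+z²) = 2×1.56×3.833 = 11.96 m. Hydraulic radius R = A/P = 9.004/11.96 = 0.753 m. Q_A = (1/0.013)·9.004·0.753^(2/3)·√0.0006301 = 14.39 m³/s.
Channel B: Flow area A = b·y = 6.8 × 6.19 = 42.09 m². Wetted perimeter P = b + 2y = 6.8 + 2×6.19 = 19.18 m. Hydraulic radius R = A/P = 42.09/19.18 = 2.195 m. Q_B = (1/0.013)·42.09·2.195^(2/3)·√0.0006301 = 137.3 m³/s.
Q_A = 14.39 m³/s vs Q_B = 137.3 m³/s, so channel B carries more.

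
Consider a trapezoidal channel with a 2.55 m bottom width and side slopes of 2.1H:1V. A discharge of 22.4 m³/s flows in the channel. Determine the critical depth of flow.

y_c = 1.38 m

At critical depth, Q² T / (g A³) = 1, i.e. A³/T = Q²/g = 22.4²/9.81 = 51.15.
Trying y = 1.5 m: A³/T = 70.62 — high.
Trying y = 1.22 m: A³/T = 31.61 — low.
Trying y = 1.38 m: A³/T = 50.92 — matches.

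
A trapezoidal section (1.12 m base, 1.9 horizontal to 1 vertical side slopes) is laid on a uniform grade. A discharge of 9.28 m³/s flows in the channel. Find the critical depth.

y_c = 1.11 m

At critical depth, Q² T / (g A³) = 1, i.e. A³/T = Q²/g = 9.28²/9.81 = 8.779.
Try y = 1.25 m: A³/T = 14.2 — high.
Try y = 0.95 m: A³/T = 4.536 — low.
Try y = 1.11 m: A³/T = 8.626 — matches.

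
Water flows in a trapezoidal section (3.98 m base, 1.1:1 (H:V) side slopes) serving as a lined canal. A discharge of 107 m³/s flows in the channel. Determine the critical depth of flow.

y_c = 3.14 m

At critical depth, Q² T / (g A³) = 1, i.e. A³/T = Q²/g = 107²/9.81 = 1167.
At y = 3.45 m: A³/T = 1668 — over.
At y = 2.35 m: A³/T = 401.3 — short.
At y = 3.14 m: A³/T = 1168 — ≈ 1167.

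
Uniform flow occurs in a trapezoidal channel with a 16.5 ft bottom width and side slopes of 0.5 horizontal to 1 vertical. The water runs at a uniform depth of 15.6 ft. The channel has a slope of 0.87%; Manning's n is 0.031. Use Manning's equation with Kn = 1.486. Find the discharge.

Q = 6420 ft³/s

With bottom width b = 16.5 ft and side slope z = 0.5: A = (b + zy)y = (16.5 + 0.5×15.6)×15.6 = 379.1 ft²; P = b + 2y√(1+z²) = 16.5 + 2×15.6×1.118 = 51.38 ft.
Hydraulic radius R = A/P = 379.1/51.38 = 7.378 ft.
Manning's equation: Q = (1.486/n) A R^(2/3) S^(1/2) = (1.486/0.031) × 379.1 × 7.378^(2/3) × 0.0087^(1/2) = 6420 ft³/s.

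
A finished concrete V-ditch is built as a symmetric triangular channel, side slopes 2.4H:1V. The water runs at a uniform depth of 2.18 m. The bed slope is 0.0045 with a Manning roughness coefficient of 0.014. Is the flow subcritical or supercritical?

For a triangular section with side slope z = 2.4: A = zy² = 2.4×2.18² = 11.41 m²; P = 2y√(1+z²) = 2×2.18×2.6 = 11.34 m.
Hydraulic radius R = A/P = 11.41/11.34 = 1.006 m.
V = (1/n) R^(2/3) √S = (1/0.014) × 1.006^(2/3) × √0.0045 = 4.811 m/s. Hydraulic depth D_h = A/T = 11.41/10.46 = 1.09 m.
Froude number Fr = V/√(g·D_h) = 4.811/√(9.81×1.09) = 1.47, which is greater than 1, so the flow is supercritical.

supercritical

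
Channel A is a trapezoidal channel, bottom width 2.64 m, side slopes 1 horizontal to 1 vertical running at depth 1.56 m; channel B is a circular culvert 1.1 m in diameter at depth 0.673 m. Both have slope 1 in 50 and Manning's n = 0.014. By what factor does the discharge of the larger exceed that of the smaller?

22.4

Channel A: With bottom width b = 2.64 m and side slope z = 1: A = (b + zy)y = (2.64 + 1×1.56)×1.56 = 6.552 m²; P = b + 2y√(1+z²) = 2.64 + 2×1.56×1.414 = 7.052 m. Hydraulic radius R = A/P = 6.552/7.052 = 0.9291 m. Q_A = (1/0.014)·6.552·0.9291^(2/3)·√0.02 = 63.02 m³/s.
Channel B: For a circular section of diameter D = 1.1 m at depth y = 0.673 m, the central angle is θ = 2 arccos(1 − 2y/D) = 3.593 rad. Then A = (D²/8)(θ − sin θ) = 0.6093 m² and P = Dθ/2 = 1.976 m. Hydraulic radius R = A/P = 0.6093/1.976 = 0.3084 m. Q_B = (1/0.014)·0.6093·0.3084^(2/3)·√0.02 = 2.809 m³/s.
The larger discharge is 63.02 m³/s and the smaller is 2.809 m³/s; the ratio is 22.4.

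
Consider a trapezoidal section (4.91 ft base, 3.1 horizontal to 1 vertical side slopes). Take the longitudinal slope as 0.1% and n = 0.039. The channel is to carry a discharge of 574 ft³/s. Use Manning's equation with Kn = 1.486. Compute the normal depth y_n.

y_n = 7.2 ft

Manning's equation rearranged: A R^(2/3) = nQ / (1.486·√S) = 0.039 × 574 / (1.486 × √0.001) = 476.4.
At y = 4.97 ft: A R^(2/3) = 196.2 — short.
At y = 8.12 ft: A R^(2/3) = 638.4 — over.
At y = 7.2 ft: A R^(2/3) = 476.1 — ≈ 476.4.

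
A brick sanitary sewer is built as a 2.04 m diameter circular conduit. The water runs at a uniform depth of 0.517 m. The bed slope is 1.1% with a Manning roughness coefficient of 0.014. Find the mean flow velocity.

V = 3.38 m/s

For a circular section of diameter D = 2.04 m at depth y = 0.517 m, the central angle is θ = 2 arccos(1 − 2y/D) = 2.11 rad. Then A = (D²/8)(θ − sin θ) = 0.6514 m² and P = Dθ/2 = 2.152 m.
Hydraulic radius R = A/P = 0.6514/2.152 = 0.3026 m.
From Manning's equation, V = (1/n) R^(2/3) S^(1/2) = (1/0.014) × 0.3026^(2/3) × 0.011^(1/2) = 3.38 m/s.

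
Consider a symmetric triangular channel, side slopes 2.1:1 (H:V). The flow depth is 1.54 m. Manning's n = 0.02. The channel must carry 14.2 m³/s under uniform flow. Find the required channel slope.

For a triangular section with side slope z = 2.1: A = zy² = 2.1×1.54² = 4.98 m²; P = 2y√(1+z²) = 2×1.54×2.326 = 7.164 m.
Hydraulic radius R = A/P = 4.98/7.164 = 0.6952 m.
From Manning's equation, S = [nQ / (1 A R^(2/3))]² = [0.02 × 14.2 / (1 × 4.98 × 0.6952^(2/3))]² = 0.00528.

S = 0.00528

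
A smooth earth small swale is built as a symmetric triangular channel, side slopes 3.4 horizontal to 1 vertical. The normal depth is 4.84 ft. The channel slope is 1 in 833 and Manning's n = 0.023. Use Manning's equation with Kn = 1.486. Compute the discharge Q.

Q = 313 ft³/s

For a triangular section with side slope z = 3.4: A = zy² = 3.4×4.84² = 79.65 ft²; P = 2y√(1+z²) = 2×4.84×3.544 = 34.31 ft.
Hydraulic radius R = A/P = 79.65/34.31 = 2.322 ft.
Manning's equation: Q = (1.486/n) A R^(2/3) S^(1/2) = (1.486/0.023) × 79.65 × 2.322^(2/3) × 0.0012^(1/2) = 313 ft³/s.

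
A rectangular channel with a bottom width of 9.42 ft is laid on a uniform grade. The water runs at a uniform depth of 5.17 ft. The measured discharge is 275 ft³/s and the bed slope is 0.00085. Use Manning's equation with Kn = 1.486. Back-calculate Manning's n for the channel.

Flow area A = b·y = 9.42 × 5.17 = 48.7 ft². Wetted perimeter P = b + 2y = 9.42 + 2×5.17 = 19.76 ft.
Hydraulic radius R = A/P = 48.7/19.76 = 2.465 ft.
Rearranging Manning's equation: n = (1.486/Q) A R^(2/3) S^(1/2) = (1.486/275) × 48.7 × 2.465^(2/3) × √0.00085 = 0.014.

n = 0.014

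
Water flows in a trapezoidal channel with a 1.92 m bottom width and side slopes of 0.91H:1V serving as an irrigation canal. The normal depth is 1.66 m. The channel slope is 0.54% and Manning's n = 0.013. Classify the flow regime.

With bottom width b = 1.92 m and side slope z = 0.91: A = (b + zy)y = (1.92 + 0.91×1.66)×1.66 = 5.695 m²; P = b + 2y√(1+z²) = 1.92 + 2×1.66×1.352 = 6.409 m.
Hydraulic radius R = A/P = 5.695/6.409 = 0.8886 m.
V = (1/n) R^(2/3) √S = (1/0.013) × 0.8886^(2/3) × √0.0054 = 5.225 m/s. Hydraulic depth D_h = A/T = 5.695/4.941 = 1.153 m.
Froude number Fr = V/√(g·D_h) = 5.225/√(9.81×1.153) = 1.55, which is greater than 1, so the flow is supercritical.

supercritical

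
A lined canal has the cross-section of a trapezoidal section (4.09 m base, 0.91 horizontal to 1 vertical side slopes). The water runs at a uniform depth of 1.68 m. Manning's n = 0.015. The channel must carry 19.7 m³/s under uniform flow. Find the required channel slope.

With bottom width b = 4.09 m and side slope z = 0.91: A = (b + zy)y = (4.09 + 0.91×1.68)×1.68 = 9.44 m²; P = b + 2y√(1+z²) = 4.09 + 2×1.68×1.352 = 8.633 m.
Hydraulic radius R = A/P = 9.44/8.633 = 1.093 m.
From Manning's equation, S = [nQ / (1 A R^(2/3))]² = [0.015 × 19.7 / (1 × 9.44 × 1.093^(2/3))]² = 0.00087.

S = 0.00087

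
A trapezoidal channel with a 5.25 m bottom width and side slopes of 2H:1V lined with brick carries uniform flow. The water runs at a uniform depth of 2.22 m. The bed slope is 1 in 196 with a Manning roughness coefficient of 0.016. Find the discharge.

With bottom width b = 5.25 m and side slope z = 2: A = (b + zy)y = (5.25 + 2×2.22)×2.22 = 21.51 m²; P = b + 2y√(1+z²) = 5.25 + 2×2.22×2.236 = 15.18 m.
Hydraulic radius R = A/P = 21.51/15.18 = 1.417 m.
Manning's equation: Q = (1/n) A R^(2/3) S^(1/2) = (1/0.016) × 21.51 × 1.417^(2/3) × 0.005102^(1/2) = 121 m³/s.

Q = 121 m³/s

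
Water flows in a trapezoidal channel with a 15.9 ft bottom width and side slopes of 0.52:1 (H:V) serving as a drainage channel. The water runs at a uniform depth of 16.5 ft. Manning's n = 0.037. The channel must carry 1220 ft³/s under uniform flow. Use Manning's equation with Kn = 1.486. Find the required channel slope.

With bottom width b = 15.9 ft and side slope z = 0.52: A = (b + zy)y = (15.9 + 0.52×16.5)×16.5 = 403.9 ft²; P = b + 2y√(1+z²) = 15.9 + 2×16.5×1.127 = 53.09 ft.
Hydraulic radius R = A/P = 403.9/53.09 = 7.608 ft.
From Manning's equation, S = [nQ / (1.486 A R^(2/3))]² = [0.037 × 1220 / (1.486 × 403.9 × 7.608^(2/3))]² = 0.000378.

S = 0.000378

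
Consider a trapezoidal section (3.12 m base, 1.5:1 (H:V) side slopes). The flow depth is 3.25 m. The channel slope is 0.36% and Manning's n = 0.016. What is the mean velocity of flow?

V = 5.45 m/s

With bottom width b = 3.12 m and side slope z = 1.5: A = (b + zy)y = (3.12 + 1.5×3.25)×3.25 = 25.98 m²; P = b + 2y√(1+z²) = 3.12 + 2×3.25×1.803 = 14.84 m.
Hydraulic radius R = A/P = 25.98/14.84 = 1.751 m.
From Manning's equation, V = (1/n) R^(2/3) S^(1/2) = (1/0.016) × 1.751^(2/3) × 0.0036^(1/2) = 5.45 m/s.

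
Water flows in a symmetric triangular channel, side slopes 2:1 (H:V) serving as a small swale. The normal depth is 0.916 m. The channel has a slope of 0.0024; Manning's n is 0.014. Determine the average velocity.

For a triangular section with side slope z = 2: A = zy² = 2×0.916² = 1.678 m²; P = 2y√(1+z²) = 2×0.916×2.236 = 4.096 m.
Hydraulic radius R = A/P = 1.678/4.096 = 0.4096 m.
From Manning's equation, V = (1/n) R^(2/3) S^(1/2) = (1/0.014) × 0.4096^(2/3) × 0.0024^(1/2) = 1.93 m/s.

V = 1.93 m/s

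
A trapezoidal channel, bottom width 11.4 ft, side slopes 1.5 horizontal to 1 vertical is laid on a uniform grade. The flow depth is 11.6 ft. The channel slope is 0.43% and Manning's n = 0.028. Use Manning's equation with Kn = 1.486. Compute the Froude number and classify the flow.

With bottom width b = 11.4 ft and side slope z = 1.5: A = (b + zy)y = (11.4 + 1.5×11.6)×11.6 = 334.1 ft²; P = b + 2y√(1+z²) = 11.4 + 2×11.6×1.803 = 53.22 ft.
Hydraulic radius R = A/P = 334.1/53.22 = 6.277 ft.
V = (1.486/n) R^(2/3) √S = (1.486/0.028) × 6.277^(2/3) × √0.0043 = 11.84 ft/s. Hydraulic depth D_h = A/T = 334.1/46.2 = 7.231 ft.
Froude number Fr = V/√(g·D_h) = 11.84/√(32.2×7.231) = 0.776, which is less than 1, so the flow is subcritical.

subcritical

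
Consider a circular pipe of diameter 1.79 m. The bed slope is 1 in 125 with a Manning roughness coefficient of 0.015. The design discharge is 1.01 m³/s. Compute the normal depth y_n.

Manning's equation rearranged: A R^(2/3) = nQ / (1·√S) = 0.015 × 1.01 / (√0.008) = 0.1694.
Try y = 0.279 m: A R^(2/3) = 0.07746 — short.
Try y = 0.51 m: A R^(2/3) = 0.2608 — over.
Try y = 0.41 m: A R^(2/3) = 0.1694 — close enough.

y_n = 0.41 m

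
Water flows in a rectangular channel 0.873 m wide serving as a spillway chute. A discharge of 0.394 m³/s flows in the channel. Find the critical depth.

For a rectangular channel, critical depth y_c = (q²/g)^(1/3) where q = Q/b = 0.394/0.873 = 0.4513 m²/s.
So y_c = (0.4513²/9.81)^(1/3) = 0.275 m.

y_c = 0.275 m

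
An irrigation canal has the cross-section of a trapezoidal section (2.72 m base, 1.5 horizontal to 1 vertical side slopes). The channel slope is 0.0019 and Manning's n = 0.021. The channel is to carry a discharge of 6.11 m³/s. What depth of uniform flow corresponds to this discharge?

y_n = 0.953 m

Manning's equation rearranged: A R^(2/3) = nQ / (1·√S) = 0.021 × 6.11 / (√0.0019) = 2.944.
Try y = 0.714 m: A R^(2/3) = 1.731 — short.
Try y = 1.19 m: A R^(2/3) = 4.483 — over.
Try y = 0.953 m: A R^(2/3) = 2.944 — close enough.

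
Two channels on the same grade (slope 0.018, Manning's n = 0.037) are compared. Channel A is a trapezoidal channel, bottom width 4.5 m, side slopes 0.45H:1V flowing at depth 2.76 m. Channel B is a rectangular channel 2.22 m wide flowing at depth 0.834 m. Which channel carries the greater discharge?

Channel A: With bottom width b = 4.5 m and side slope z = 0.45: A = (b + zy)y = (4.5 + 0.45×2.76)×2.76 = 15.85 m²; P = b + 2y√(1+z²) = 4.5 + 2×2.76×1.097 = 10.55 m. Hydraulic radius R = A/P = 15.85/10.55 = 1.502 m. Q_A = (1/0.037)·15.85·1.502^(2/3)·√0.018 = 75.36 m³/s.
Channel B: Flow area A = b·y = 2.22 × 0.834 = 1.851 m². Wetted perimeter P = b + 2y = 2.22 + 2×0.834 = 3.888 m. Hydraulic radius R = A/P = 1.851/3.888 = 0.4762 m. Q_B = (1/0.037)·1.851·0.4762^(2/3)·√0.018 = 4.094 m³/s.
Q_A = 75.36 m³/s vs Q_B = 4.094 m³/s, so channel A carries more.

channel A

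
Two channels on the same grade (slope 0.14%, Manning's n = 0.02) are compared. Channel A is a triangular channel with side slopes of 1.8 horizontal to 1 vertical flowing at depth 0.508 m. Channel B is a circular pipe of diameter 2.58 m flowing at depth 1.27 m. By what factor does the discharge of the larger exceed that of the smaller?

11.2

Channel A: For a triangular section with side slope z = 1.8: A = zy² = 1.8×0.508² = 0.4645 m²; P = 2y√(1+z²) = 2×0.508×2.059 = 2.092 m. Hydraulic radius R = A/P = 0.4645/2.092 = 0.222 m. Q_A = (1/0.02)·0.4645·0.222^(2/3)·√0.0014 = 0.3187 m³/s.
Channel B: For a circular section of diameter D = 2.58 m at depth y = 1.27 m, the central angle is θ = 2 arccos(1 − 2y/D) = 3.111 rad. Then A = (D²/8)(θ − sin θ) = 2.562 m² and P = Dθ/2 = 4.013 m. Hydraulic radius R = A/P = 2.562/4.013 = 0.6386 m. Q_B = (1/0.02)·2.562·0.6386^(2/3)·√0.0014 = 3.555 m³/s.
The larger discharge is 3.555 m³/s and the smaller is 0.3187 m³/s; the ratio is 11.2.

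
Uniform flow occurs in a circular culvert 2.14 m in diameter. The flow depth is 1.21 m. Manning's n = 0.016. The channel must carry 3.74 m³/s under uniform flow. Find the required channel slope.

For a circular section of diameter D = 2.14 m at depth y = 1.21 m, the central angle is θ = 2 arccos(1 − 2y/D) = 3.404 rad. Then A = (D²/8)(θ − sin θ) = 2.097 m² and P = Dθ/2 = 3.642 m.
Hydraulic radius R = A/P = 2.097/3.642 = 0.5758 m.
From Manning's equation, S = [nQ / (1 A R^(2/3))]² = [0.016 × 3.74 / (1 × 2.097 × 0.5758^(2/3))]² = 0.0017.

S = 0.0017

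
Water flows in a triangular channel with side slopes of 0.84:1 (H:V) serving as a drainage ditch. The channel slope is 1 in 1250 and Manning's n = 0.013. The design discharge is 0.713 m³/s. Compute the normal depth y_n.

y_n = 0.933 m

Manning's equation rearranged: A R^(2/3) = nQ / (1·√S) = 0.013 × 0.713 / (√0.0008) = 0.3277.
At y = 1.02 m: A R^(2/3) = 0.4157 — high.
At y = 0.752 m: A R^(2/3) = 0.1844 — low.
At y = 0.933 m: A R^(2/3) = 0.3277 — close enough.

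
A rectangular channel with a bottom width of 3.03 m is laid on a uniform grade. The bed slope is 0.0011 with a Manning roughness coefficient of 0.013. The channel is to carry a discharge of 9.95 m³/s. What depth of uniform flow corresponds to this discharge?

y_n = 1.54 m

Manning's equation rearranged: A R^(2/3) = nQ / (1·√S) = 0.013 × 9.95 / (√0.0011) = 3.9.
At y = 1.8 m: A R^(2/3) = 4.788 — too large.
At y = 1.54 m: A R^(2/3) = 3.899 — ≈ 3.9.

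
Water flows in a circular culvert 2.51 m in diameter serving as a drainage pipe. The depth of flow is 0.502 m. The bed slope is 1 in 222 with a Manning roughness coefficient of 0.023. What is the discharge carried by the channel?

For a circular section of diameter D = 2.51 m at depth y = 0.502 m, the central angle is θ = 2 arccos(1 − 2y/D) = 1.855 rad. Then A = (D²/8)(θ − sin θ) = 0.7045 m² and P = Dθ/2 = 2.328 m.
Hydraulic radius R = A/P = 0.7045/2.328 = 0.3027 m.
Manning's equation: Q = (1/n) A R^(2/3) S^(1/2) = (1/0.023) × 0.7045 × 0.3027^(2/3) × 0.004505^(1/2) = 0.927 m³/s.

Q = 0.927 m³/s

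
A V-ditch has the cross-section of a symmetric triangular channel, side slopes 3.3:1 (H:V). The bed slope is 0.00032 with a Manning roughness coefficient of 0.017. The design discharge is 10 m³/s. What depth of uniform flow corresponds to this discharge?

y_n = 1.79 m

Manning's equation rearranged: A R^(2/3) = nQ / (1·√S) = 0.017 × 10 / (√0.00032) = 9.503.
Trying y = 2.2 m: A R^(2/3) = 16.53 — too large.
Trying y = 1.6 m: A R^(2/3) = 7.07 — too small.
Trying y = 1.79 m: A R^(2/3) = 9.536 — close enough.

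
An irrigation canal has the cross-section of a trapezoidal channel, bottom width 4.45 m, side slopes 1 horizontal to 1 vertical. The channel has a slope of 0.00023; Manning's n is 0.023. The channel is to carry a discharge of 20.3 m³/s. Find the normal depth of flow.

Manning's equation rearranged: A R^(2/3) = nQ / (1·√S) = 0.023 × 20.3 / (√0.00023) = 30.79.
Try y = 3.75 m: A R^(2/3) = 49.5 — over.
Try y = 2.93 m: A R^(2/3) = 30.77 — matches.

y_n = 2.93 m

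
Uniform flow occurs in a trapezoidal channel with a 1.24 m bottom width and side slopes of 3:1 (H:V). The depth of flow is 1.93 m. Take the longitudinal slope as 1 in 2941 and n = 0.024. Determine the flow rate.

Q = 10.5 m³/s

With bottom width b = 1.24 m and side slope z = 3: A = (b + zy)y = (1.24 + 3×1.93)×1.93 = 13.57 m²; P = b + 2y√(1+z²) = 1.24 + 2×1.93×3.162 = 13.45 m.
Hydraulic radius R = A/P = 13.57/13.45 = 1.009 m.
Manning's equation: Q = (1/n) A R^(2/3) S^(1/2) = (1/0.024) × 13.57 × 1.009^(2/3) × 0.00034^(1/2) = 10.5 m³/s.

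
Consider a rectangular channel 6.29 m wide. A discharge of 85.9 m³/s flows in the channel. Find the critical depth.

y_c = 2.67 m

For a rectangular channel, critical depth y_c = (q²/g)^(1/3) where q = Q/b = 85.9/6.29 = 13.66 m²/s.
So y_c = (13.66²/9.81)^(1/3) = 2.67 m.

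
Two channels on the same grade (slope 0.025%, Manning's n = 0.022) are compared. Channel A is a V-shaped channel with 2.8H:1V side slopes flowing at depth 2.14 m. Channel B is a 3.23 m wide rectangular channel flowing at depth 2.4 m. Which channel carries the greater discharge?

Channel A: For a triangular section with side slope z = 2.8: A = zy² = 2.8×2.14² = 12.82 m²; P = 2y√(1+z²) = 2×2.14×2.973 = 12.73 m. Hydraulic radius R = A/P = 12.82/12.73 = 1.008 m. Q_A = (1/0.022)·12.82·1.008^(2/3)·√0.00025 = 9.263 m³/s.
Channel B: Flow area A = b·y = 3.23 × 2.4 = 7.752 m². Wetted perimeter P = b + 2y = 3.23 + 2×2.4 = 8.03 m. Hydraulic radius R = A/P = 7.752/8.03 = 0.9654 m. Q_B = (1/0.022)·7.752·0.9654^(2/3)·√0.00025 = 5.442 m³/s.
Q_A = 9.263 m³/s vs Q_B = 5.442 m³/s, so channel A carries more.

channel A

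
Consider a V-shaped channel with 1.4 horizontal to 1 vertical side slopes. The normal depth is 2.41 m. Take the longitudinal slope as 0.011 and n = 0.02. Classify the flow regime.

For a triangular section with side slope z = 1.4: A = zy² = 1.4×2.41² = 8.131 m²; P = 2y√(1+z²) = 2×2.41×1.72 = 8.293 m.
Hydraulic radius R = A/P = 8.131/8.293 = 0.9805 m.
V = (1/n) R^(2/3) √S = (1/0.02) × 0.9805^(2/3) × √0.011 = 5.176 m/s. Hydraulic depth D_h = A/T = 8.131/6.748 = 1.205 m.
Froude number Fr = V/√(g·D_h) = 5.176/√(9.81×1.205) = 1.51, which is greater than 1, so the flow is supercritical.

supercritical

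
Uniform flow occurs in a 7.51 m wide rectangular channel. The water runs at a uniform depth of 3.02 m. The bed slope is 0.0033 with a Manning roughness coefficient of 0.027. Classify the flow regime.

subcritical

Flow area A = b·y = 7.51 × 3.02 = 22.68 m². Wetted perimeter P = b + 2y = 7.51 + 2×3.02 = 13.55 m.
Hydraulic radius R = A/P = 22.68/13.55 = 1.674 m.
V = (1/n) R^(2/3) √S = (1/0.027) × 1.674^(2/3) × √0.0033 = 2.999 m/s. Hydraulic depth D_h = A/T = 22.68/7.51 = 3.02 m.
Froude number Fr = V/√(g·D_h) = 2.999/√(9.81×3.02) = 0.551, which is less than 1, so the flow is subcritical.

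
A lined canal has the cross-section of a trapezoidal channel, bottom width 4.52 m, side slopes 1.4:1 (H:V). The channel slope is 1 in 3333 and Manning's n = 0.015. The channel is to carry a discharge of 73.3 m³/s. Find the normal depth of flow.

y_n = 3.85 m

Manning's equation rearranged: A R^(2/3) = nQ / (1·√S) = 0.015 × 73.3 / (√0.0003) = 63.48.
At y = 3.22 m: A R^(2/3) = 44.02 — low.
At y = 4.29 m: A R^(2/3) = 79.64 — high.
At y = 3.85 m: A R^(2/3) = 63.5 — close enough.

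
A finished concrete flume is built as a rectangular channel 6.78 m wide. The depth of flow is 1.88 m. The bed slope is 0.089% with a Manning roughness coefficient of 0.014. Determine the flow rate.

Q = 30.8 m³/s

Flow area A = b·y = 6.78 × 1.88 = 12.75 m². Wetted perimeter P = b + 2y = 6.78 + 2×1.88 = 10.54 m.
Hydraulic radius R = A/P = 12.75/10.54 = 1.209 m.
Manning's equation: Q = (1/n) A R^(2/3) S^(1/2) = (1/0.014) × 12.75 × 1.209^(2/3) × 0.00089^(1/2) = 30.8 m³/s.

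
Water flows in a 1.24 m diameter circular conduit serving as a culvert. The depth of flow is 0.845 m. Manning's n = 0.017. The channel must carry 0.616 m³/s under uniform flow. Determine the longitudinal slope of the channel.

S = 0.000549

For a circular section of diameter D = 1.24 m at depth y = 0.845 m, the central angle is θ = 2 arccos(1 − 2y/D) = 3.884 rad. Then A = (D²/8)(θ − sin θ) = 0.8766 m² and P = Dθ/2 = 2.408 m.
Hydraulic radius R = A/P = 0.8766/2.408 = 0.364 m.
From Manning's equation, S = [nQ / (1 A R^(2/3))]² = [0.017 × 0.616 / (1 × 0.8766 × 0.364^(2/3))]² = 0.000549.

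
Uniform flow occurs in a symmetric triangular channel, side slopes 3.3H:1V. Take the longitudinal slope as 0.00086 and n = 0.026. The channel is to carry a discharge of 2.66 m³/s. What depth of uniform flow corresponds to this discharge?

Manning's equation rearranged: A R^(2/3) = nQ / (1·√S) = 0.026 × 2.66 / (√0.00086) = 2.358.
Trying y = 0.767 m: A R^(2/3) = 0.9952 — short.
Trying y = 1.34 m: A R^(2/3) = 4.406 — over.
Trying y = 1.06 m: A R^(2/3) = 2.358 — close enough.

y_n = 1.06 m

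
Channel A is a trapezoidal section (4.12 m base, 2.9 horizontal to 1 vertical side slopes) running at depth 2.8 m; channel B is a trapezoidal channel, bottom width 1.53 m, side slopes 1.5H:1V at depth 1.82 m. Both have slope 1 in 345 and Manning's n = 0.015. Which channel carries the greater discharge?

Channel A: With bottom width b = 4.12 m and side slope z = 2.9: A = (b + zy)y = (4.12 + 2.9×2.8)×2.8 = 34.27 m²; P = b + 2y√(1+z²) = 4.12 + 2×2.8×3.068 = 21.3 m. Hydraulic radius R = A/P = 34.27/21.3 = 1.609 m. Q_A = (1/0.015)·34.27·1.609^(2/3)·√0.002899 = 168.9 m³/s.
Channel B: With bottom width b = 1.53 m and side slope z = 1.5: A = (b + zy)y = (1.53 + 1.5×1.82)×1.82 = 7.753 m²; P = b + 2y√(1+z²) = 1.53 + 2×1.82×1.803 = 8.092 m. Hydraulic radius R = A/P = 7.753/8.092 = 0.9581 m. Q_B = (1/0.015)·7.753·0.9581^(2/3)·√0.002899 = 27.05 m³/s.
Q_A = 168.9 m³/s vs Q_B = 27.05 m³/s, so channel A carries more.

channel A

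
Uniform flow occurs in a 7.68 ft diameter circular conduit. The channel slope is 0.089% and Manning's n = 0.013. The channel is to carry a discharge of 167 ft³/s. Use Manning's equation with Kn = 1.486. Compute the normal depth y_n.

Manning's equation rearranged: A R^(2/3) = nQ / (1.486·√S) = 0.013 × 167 / (1.486 × √0.00089) = 48.97.
At y = 5.36 ft: A R^(2/3) = 59.68 — too large.
At y = 3.27 ft: A R^(2/3) = 27.01 — too small.
At y = 4.66 ft: A R^(2/3) = 48.91 — close enough.

y_n = 4.66 ft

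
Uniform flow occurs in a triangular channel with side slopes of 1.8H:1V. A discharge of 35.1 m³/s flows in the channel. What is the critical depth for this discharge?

At critical depth, Q² T / (g A³) = 1, i.e. A³/T = Q²/g = 35.1²/9.81 = 125.6.
Try y = 2.7 m: A³/T = 232.5 — too large.
Try y = 2.39 m: A³/T = 126.3 — ≈ 125.6.

y_c = 2.39 m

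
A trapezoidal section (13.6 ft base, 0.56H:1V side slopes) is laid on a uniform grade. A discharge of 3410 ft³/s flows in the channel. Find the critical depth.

At critical depth, Q² T / (g A³) = 1, i.e. A³/T = Q²/g = 3410²/32.2 = 361100.
Try y = 9.56 ft: A³/T = 244700 — low.
Try y = 12 ft: A³/T = 536200 — high.
Try y = 10.7 ft: A³/T = 360100 — close enough.

y_c = 10.7 ft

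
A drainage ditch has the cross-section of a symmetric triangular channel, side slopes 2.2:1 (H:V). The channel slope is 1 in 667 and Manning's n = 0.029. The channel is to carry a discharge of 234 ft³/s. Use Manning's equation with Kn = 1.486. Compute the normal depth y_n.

Manning's equation rearranged: A R^(2/3) = nQ / (1.486·√S) = 0.029 × 234 / (1.486 × √0.001499) = 117.9.
Try y = 6.64 ft: A R^(2/3) = 202.8 — over.
Try y = 3.71 ft: A R^(2/3) = 42.94 — short.
Try y = 5.42 ft: A R^(2/3) = 118 — matches.

y_n = 5.42 ft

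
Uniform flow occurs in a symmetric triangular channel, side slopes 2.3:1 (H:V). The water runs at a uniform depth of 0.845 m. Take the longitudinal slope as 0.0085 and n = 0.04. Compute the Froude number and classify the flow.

subcritical

For a triangular section with side slope z = 2.3: A = zy² = 2.3×0.845² = 1.642 m²; P = 2y√(1+z²) = 2×0.845×2.508 = 4.238 m.
Hydraulic radius R = A/P = 1.642/4.238 = 0.3875 m.
V = (1/n) R^(2/3) √S = (1/0.04) × 0.3875^(2/3) × √0.0085 = 1.225 m/s. Hydraulic depth D_h = A/T = 1.642/3.887 = 0.4225 m.
Froude number Fr = V/√(g·D_h) = 1.225/√(9.81×0.4225) = 0.602, which is less than 1, so the flow is subcritical.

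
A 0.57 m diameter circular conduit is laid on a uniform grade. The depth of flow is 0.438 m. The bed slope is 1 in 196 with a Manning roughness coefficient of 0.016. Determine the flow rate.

Q = 0.291 m³/s

For a circular section of diameter D = 0.57 m at depth y = 0.438 m, the central angle is θ = 2 arccos(1 − 2y/D) = 4.275 rad. Then A = (D²/8)(θ − sin θ) = 0.2104 m² and P = Dθ/2 = 1.218 m.
Hydraulic radius R = A/P = 0.2104/1.218 = 0.1727 m.
Manning's equation: Q = (1/n) A R^(2/3) S^(1/2) = (1/0.016) × 0.2104 × 0.1727^(2/3) × 0.005102^(1/2) = 0.291 m³/s.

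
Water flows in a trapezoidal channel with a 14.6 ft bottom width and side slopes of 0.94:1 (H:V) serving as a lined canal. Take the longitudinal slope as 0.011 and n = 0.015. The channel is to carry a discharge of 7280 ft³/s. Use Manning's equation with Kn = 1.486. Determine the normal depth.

y_n = 9.53 ft

Manning's equation rearranged: A R^(2/3) = nQ / (1.486·√S) = 0.015 × 7280 / (1.486 × √0.011) = 700.7.
At y = 10.7 ft: A R^(2/3) = 871.2 — too large.
At y = 8.23 ft: A R^(2/3) = 533.4 — too small.
At y = 9.53 ft: A R^(2/3) = 700.2 — close enough.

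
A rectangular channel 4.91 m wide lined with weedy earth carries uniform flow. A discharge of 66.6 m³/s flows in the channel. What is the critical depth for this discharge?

For a rectangular channel, critical depth y_c = (q²/g)^(1/3) where q = Q/b = 66.6/4.91 = 13.56 m²/s.
So y_c = (13.56²/9.81)^(1/3) = 2.66 m.

y_c = 2.66 m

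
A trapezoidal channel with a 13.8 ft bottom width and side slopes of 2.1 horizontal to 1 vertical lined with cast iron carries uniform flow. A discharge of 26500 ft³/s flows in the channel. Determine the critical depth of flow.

At critical depth, Q² T / (g A³) = 1, i.e. A³/T = Q²/g = 26500²/32.2 = 21810000.
At y = 18.3 ft: A³/T = 9632000 — short.
At y = 22 ft: A³/T = 21660000 — matches.

y_c = 22 ft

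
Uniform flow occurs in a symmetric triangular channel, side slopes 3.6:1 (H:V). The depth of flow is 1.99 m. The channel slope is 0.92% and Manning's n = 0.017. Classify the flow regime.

For a triangular section with side slope z = 3.6: A = zy² = 3.6×1.99² = 14.26 m²; P = 2y√(1+z²) = 2×1.99×3.736 = 14.87 m.
Hydraulic radius R = A/P = 14.26/14.87 = 0.9587 m.
V = (1/n) R^(2/3) √S = (1/0.017) × 0.9587^(2/3) × √0.0092 = 5.486 m/s. Hydraulic depth D_h = A/T = 14.26/14.33 = 0.995 m.
Froude number Fr = V/√(g·D_h) = 5.486/√(9.81×0.995) = 1.76, which is greater than 1, so the flow is supercritical.

supercritical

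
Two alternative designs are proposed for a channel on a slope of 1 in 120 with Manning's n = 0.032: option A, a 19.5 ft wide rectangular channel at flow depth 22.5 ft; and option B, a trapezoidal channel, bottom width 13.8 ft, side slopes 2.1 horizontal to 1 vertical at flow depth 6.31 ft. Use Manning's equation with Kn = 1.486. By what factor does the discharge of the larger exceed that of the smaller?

Channel A: Flow area A = b·y = 19.5 × 22.5 = 438.8 ft². Wetted perimeter P = b + 2y = 19.5 + 2×22.5 = 64.5 ft. Hydraulic radius R = A/P = 438.8/64.5 = 6.802 ft. Q_A = (1.486/0.032)·438.8·6.802^(2/3)·√0.008333 = 6677 ft³/s.
Channel B: With bottom width b = 13.8 ft and side slope z = 2.1: A = (b + zy)y = (13.8 + 2.1×6.31)×6.31 = 170.7 ft²; P = b + 2y√(1+z²) = 13.8 + 2×6.31×2.326 = 43.15 ft. Hydraulic radius R = A/P = 170.7/43.15 = 3.955 ft. Q_B = (1.486/0.032)·170.7·3.955^(2/3)·√0.008333 = 1810 ft³/s.
The larger discharge is 6677 ft³/s and the smaller is 1810 ft³/s; the ratio is 3.69.

3.69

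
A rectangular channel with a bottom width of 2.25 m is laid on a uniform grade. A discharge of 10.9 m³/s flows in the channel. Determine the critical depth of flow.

For a rectangular channel, critical depth y_c = (q²/g)^(1/3) where q = Q/b = 10.9/2.25 = 4.844 m²/s.
So y_c = (4.844²/9.81)^(1/3) = 1.34 m.

y_c = 1.34 m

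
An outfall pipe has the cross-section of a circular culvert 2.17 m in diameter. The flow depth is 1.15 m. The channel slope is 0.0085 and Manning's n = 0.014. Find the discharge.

For a circular section of diameter D = 2.17 m at depth y = 1.15 m, the central angle is θ = 2 arccos(1 − 2y/D) = 3.261 rad. Then A = (D²/8)(θ − sin θ) = 1.99 m² and P = Dθ/2 = 3.539 m.
Hydraulic radius R = A/P = 1.99/3.539 = 0.5624 m.
Manning's equation: Q = (1/n) A R^(2/3) S^(1/2) = (1/0.014) × 1.99 × 0.5624^(2/3) × 0.0085^(1/2) = 8.93 m³/s.

Q = 8.93 m³/s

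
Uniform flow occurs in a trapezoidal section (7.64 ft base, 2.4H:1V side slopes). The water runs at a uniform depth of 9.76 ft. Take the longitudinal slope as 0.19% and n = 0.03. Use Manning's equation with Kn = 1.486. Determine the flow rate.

Q = 1960 ft³/s

With bottom width b = 7.64 ft and side slope z = 2.4: A = (b + zy)y = (7.64 + 2.4×9.76)×9.76 = 303.2 ft²; P = b + 2y√(1+z²) = 7.64 + 2×9.76×2.6 = 58.39 ft.
Hydraulic radius R = A/P = 303.2/58.39 = 5.192 ft.
Manning's equation: Q = (1.486/n) A R^(2/3) S^(1/2) = (1.486/0.03) × 303.2 × 5.192^(2/3) × 0.0019^(1/2) = 1960 ft³/s.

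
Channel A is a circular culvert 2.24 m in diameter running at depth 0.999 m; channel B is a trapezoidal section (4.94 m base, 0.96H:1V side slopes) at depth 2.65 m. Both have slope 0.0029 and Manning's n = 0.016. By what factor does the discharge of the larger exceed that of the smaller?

Channel A: For a circular section of diameter D = 2.24 m at depth y = 0.999 m, the central angle is θ = 2 arccos(1 − 2y/D) = 2.925 rad. Then A = (D²/8)(θ − sin θ) = 1.7 m² and P = Dθ/2 = 3.276 m. Hydraulic radius R = A/P = 1.7/3.276 = 0.5189 m. Q_A = (1/0.016)·1.7·0.5189^(2/3)·√0.0029 = 3.694 m³/s.
Channel B: With bottom width b = 4.94 m and side slope z = 0.96: A = (b + zy)y = (4.94 + 0.96×2.65)×2.65 = 19.83 m²; P = b + 2y√(1+z²) = 4.94 + 2×2.65×1.386 = 12.29 m. Hydraulic radius R = A/P = 19.83/12.29 = 1.614 m. Q_B = (1/0.016)·19.83·1.614^(2/3)·√0.0029 = 91.85 m³/s.
The larger discharge is 91.85 m³/s and the smaller is 3.694 m³/s; the ratio is 24.9.

24.9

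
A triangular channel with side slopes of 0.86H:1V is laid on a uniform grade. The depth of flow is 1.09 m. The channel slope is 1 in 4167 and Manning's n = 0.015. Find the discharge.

For a triangular section with side slope z = 0.86: A = zy² = 0.86×1.09² = 1.022 m²; P = 2y√(1+z²) = 2×1.09×1.319 = 2.875 m.
Hydraulic radius R = A/P = 1.022/2.875 = 0.3554 m.
Manning's equation: Q = (1/n) A R^(2/3) S^(1/2) = (1/0.015) × 1.022 × 0.3554^(2/3) × 0.00024^(1/2) = 0.529 m³/s.

Q = 0.529 m³/s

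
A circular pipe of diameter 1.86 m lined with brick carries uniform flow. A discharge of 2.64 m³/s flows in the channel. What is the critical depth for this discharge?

At critical depth, Q² T / (g A³) = 1, i.e. A³/T = Q²/g = 2.64²/9.81 = 0.7105.
Try y = 0.674 m: A³/T = 0.3923 — too small.
Try y = 0.787 m: A³/T = 0.7117 — ≈ 0.7105.

y_c = 0.787 m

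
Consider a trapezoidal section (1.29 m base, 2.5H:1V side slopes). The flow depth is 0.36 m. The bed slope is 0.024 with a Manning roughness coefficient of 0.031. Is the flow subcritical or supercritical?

supercritical

With bottom width b = 1.29 m and side slope z = 2.5: A = (b + zy)y = (1.29 + 2.5×0.36)×0.36 = 0.7884 m²; P = b + 2y√(1+z²) = 1.29 + 2×0.36×2.693 = 3.229 m.
Hydraulic radius R = A/P = 0.7884/3.229 = 0.2442 m.
V = (1/n) R^(2/3) √S = (1/0.031) × 0.2442^(2/3) × √0.024 = 1.952 m/s. Hydraulic depth D_h = A/T = 0.7884/3.09 = 0.2551 m.
Froude number Fr = V/√(g·D_h) = 1.952/√(9.81×0.2551) = 1.23, which is greater than 1, so the flow is supercritical.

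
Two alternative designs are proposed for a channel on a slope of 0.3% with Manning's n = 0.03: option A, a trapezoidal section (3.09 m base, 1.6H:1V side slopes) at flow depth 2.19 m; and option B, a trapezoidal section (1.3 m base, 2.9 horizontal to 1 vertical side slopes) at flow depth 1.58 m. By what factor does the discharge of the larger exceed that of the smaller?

2.04

Channel A: With bottom width b = 3.09 m and side slope z = 1.6: A = (b + zy)y = (3.09 + 1.6×2.19)×2.19 = 14.44 m²; P = b + 2y√(1+z²) = 3.09 + 2×2.19×1.887 = 11.35 m. Hydraulic radius R = A/P = 14.44/11.35 = 1.272 m. Q_A = (1/0.03)·14.44·1.272^(2/3)·√0.003 = 30.95 m³/s.
Channel B: With bottom width b = 1.3 m and side slope z = 2.9: A = (b + zy)y = (1.3 + 2.9×1.58)×1.58 = 9.294 m²; P = b + 2y√(1+z²) = 1.3 + 2×1.58×3.068 = 10.99 m. Hydraulic radius R = A/P = 9.294/10.99 = 0.8454 m. Q_B = (1/0.03)·9.294·0.8454^(2/3)·√0.003 = 15.17 m³/s.
The larger discharge is 30.95 m³/s and the smaller is 15.17 m³/s; the ratio is 2.04.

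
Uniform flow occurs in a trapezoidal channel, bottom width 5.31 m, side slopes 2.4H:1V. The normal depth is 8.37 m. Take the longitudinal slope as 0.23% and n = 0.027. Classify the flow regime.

subcritical

With bottom width b = 5.31 m and side slope z = 2.4: A = (b + zy)y = (5.31 + 2.4×8.37)×8.37 = 212.6 m²; P = b + 2y√(1+z²) = 5.31 + 2×8.37×2.6 = 48.83 m.
Hydraulic radius R = A/P = 212.6/48.83 = 4.353 m.
V = (1/n) R^(2/3) √S = (1/0.027) × 4.353^(2/3) × √0.0023 = 4.736 m/s. Hydraulic depth D_h = A/T = 212.6/45.49 = 4.674 m.
Froude number Fr = V/√(g·D_h) = 4.736/√(9.81×4.674) = 0.699, which is less than 1, so the flow is subcritical.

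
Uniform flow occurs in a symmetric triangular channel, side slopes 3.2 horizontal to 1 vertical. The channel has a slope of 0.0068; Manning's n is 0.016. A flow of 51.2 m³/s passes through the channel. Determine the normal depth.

y_n = 1.84 m

Manning's equation rearranged: A R^(2/3) = nQ / (1·√S) = 0.016 × 51.2 / (√0.0068) = 9.934.
Trying y = 1.64 m: A R^(2/3) = 7.31 — short.
Trying y = 2.09 m: A R^(2/3) = 13.95 — over.
Trying y = 1.84 m: A R^(2/3) = 9.935 — ≈ 9.934.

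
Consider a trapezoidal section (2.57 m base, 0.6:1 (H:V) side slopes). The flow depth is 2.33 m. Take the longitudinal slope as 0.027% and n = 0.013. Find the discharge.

With bottom width b = 2.57 m and side slope z = 0.6: A = (b + zy)y = (2.57 + 0.6×2.33)×2.33 = 9.245 m²; P = b + 2y√(1+z²) = 2.57 + 2×2.33×1.166 = 8.004 m.
Hydraulic radius R = A/P = 9.245/8.004 = 1.155 m.
Manning's equation: Q = (1/n) A R^(2/3) S^(1/2) = (1/0.013) × 9.245 × 1.155^(2/3) × 0.00027^(1/2) = 12.9 m³/s.

Q = 12.9 m³/s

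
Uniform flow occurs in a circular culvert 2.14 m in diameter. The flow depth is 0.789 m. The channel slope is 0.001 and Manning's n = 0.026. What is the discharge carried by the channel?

Q = 0.836 m³/s

For a circular section of diameter D = 2.14 m at depth y = 0.789 m, the central angle is θ = 2 arccos(1 − 2y/D) = 2.61 rad. Then A = (D²/8)(θ − sin θ) = 1.204 m² and P = Dθ/2 = 2.793 m.
Hydraulic radius R = A/P = 1.204/2.793 = 0.4311 m.
Manning's equation: Q = (1/n) A R^(2/3) S^(1/2) = (1/0.026) × 1.204 × 0.4311^(2/3) × 0.001^(1/2) = 0.836 m³/s.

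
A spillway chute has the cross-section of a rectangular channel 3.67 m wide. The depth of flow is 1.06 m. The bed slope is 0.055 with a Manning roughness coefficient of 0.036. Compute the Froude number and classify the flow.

Flow area A = b·y = 3.67 × 1.06 = 3.89 m². Wetted perimeter P = b + 2y = 3.67 + 2×1.06 = 5.79 m.
Hydraulic radius R = A/P = 3.89/5.79 = 0.6719 m.
V = (1/n) R^(2/3) √S = (1/0.036) × 0.6719^(2/3) × √0.055 = 4.997 m/s. Hydraulic depth D_h = A/T = 3.89/3.67 = 1.06 m.
Froude number Fr = V/√(g·D_h) = 4.997/√(9.81×1.06) = 1.55, which is greater than 1, so the flow is supercritical.

supercritical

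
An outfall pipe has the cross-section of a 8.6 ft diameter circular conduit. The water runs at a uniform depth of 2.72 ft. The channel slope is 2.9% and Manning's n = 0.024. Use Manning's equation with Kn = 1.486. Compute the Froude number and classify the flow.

supercritical

For a circular section of diameter D = 8.6 ft at depth y = 2.72 ft, the central angle is θ = 2 arccos(1 − 2y/D) = 2.389 rad. Then A = (D²/8)(θ − sin θ) = 15.77 ft² and P = Dθ/2 = 10.27 ft.
Hydraulic radius R = A/P = 15.77/10.27 = 1.535 ft.
V = (1.486/n) R^(2/3) √S = (1.486/0.024) × 1.535^(2/3) × √0.029 = 14.03 ft/s. Hydraulic depth D_h = A/T = 15.77/7.998 = 1.971 ft.
Froude number Fr = V/√(g·D_h) = 14.03/√(32.2×1.971) = 1.76, which is greater than 1, so the flow is supercritical.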